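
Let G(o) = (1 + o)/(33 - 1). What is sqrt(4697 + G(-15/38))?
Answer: 5*sqrt(4340797)/152 ≈ 68.535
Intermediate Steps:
G(o) = 1/32 + o/32 (G(o) = (1 + o)/32 = (1 + o)*(1/32) = 1/32 + o/32)
sqrt(4697 + G(-15/38)) = sqrt(4697 + (1/32 + (-15/38)/32)) = sqrt(4697 + (1/32 + (-15*1/38)/32)) = sqrt(4697 + (1/32 + (1/32)*(-15/38))) = sqrt(4697 + (1/32 - 15/1216)) = sqrt(4697 + 23/1216) = sqrt(5711575/1216) = 5*sqrt(4340797)/152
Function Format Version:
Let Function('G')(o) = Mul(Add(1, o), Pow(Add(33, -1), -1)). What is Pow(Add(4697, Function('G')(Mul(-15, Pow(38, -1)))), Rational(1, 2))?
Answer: Mul(Rational(5, 152), Pow(4340797, Rational(1, 2))) ≈ 68.535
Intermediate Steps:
Function('G')(o) = Add(Rational(1, 32), Mul(Rational(1, 32), o)) (Function('G')(o) = Mul(Add(1, o), Pow(32, -1)) = Mul(Add(1, o), Rational(1, 32)) = Add(Rational(1, 32), Mul(Rational(1, 32), o)))
Pow(Add(4697, Function('G')(Mul(-15, Pow(38, -1)))), Rational(1, 2)) = Pow(Add(4697, Add(Rational(1, 32), Mul(Rational(1, 32), Mul(-15, Pow(38, -1))))), Rational(1, 2)) = Pow(Add(4697, Add(Rational(1, 32), Mul(Rational(1, 32), Mul(-15, Rational(1, 38))))), Rational(1, 2)) = Pow(Add(4697, Add(Rational(1, 32), Mul(Rational(1, 32), Rational(-15, 38)))), Rational(1, 2)) = Pow(Add(4697, Add(Rational(1, 32), Rational(-15, 1216))), Rational(1, 2)) = Pow(Add(4697, Rational(23, 1216)), Rational(1, 2)) = Pow(Rational(5711575, 1216), Rational(1, 2)) = Mul(Rational(5, 152), Pow(4340797, Rational(1, 2)))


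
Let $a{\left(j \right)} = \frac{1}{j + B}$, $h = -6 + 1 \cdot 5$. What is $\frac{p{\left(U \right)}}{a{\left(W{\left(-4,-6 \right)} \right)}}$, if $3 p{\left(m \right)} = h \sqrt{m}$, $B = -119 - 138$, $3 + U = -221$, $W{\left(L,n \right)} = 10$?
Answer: $\frac{988 i \sqrt{14}}{3} \approx 1232.3 i$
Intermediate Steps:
$U = -224$ ($U = -3 - 221 = -224$)
$h = -1$ ($h = -6 + 5 = -1$)
$B = -257$
$a{\left(j \right)} = \frac{1}{-257 + j}$ ($a{\left(j \right)} = \frac{1}{j - 257} = \frac{1}{-257 + j}$)
$p{\left(m \right)} = - \frac{\sqrt{m}}{3}$ ($p{\left(m \right)} = \frac{\left(-1\right) \sqrt{m}}{3} = - \frac{\sqrt{m}}{3}$)
$\frac{p{\left(U \right)}}{a{\left(W{\left(-4,-6 \right)} \right)}} = \frac{\left(- \frac{1}{3}\right) \sqrt{-224}}{\frac{1}{-257 + 10}} = \frac{\left(- \frac{1}{3}\right) 4 i \sqrt{14}}{\frac{1}{-247}} = \frac{\left(- \frac{4}{3}\right) i \sqrt{14}}{- \frac{1}{247}} = - \frac{4 i \sqrt{14}}{3} \left(-247\right) = \frac{988 i \sqrt{14}}{3}$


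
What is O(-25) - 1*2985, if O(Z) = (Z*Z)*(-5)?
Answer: -6110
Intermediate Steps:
O(Z) = -5*Z² (O(Z) = Z²*(-5) = -5*Z²)
O(-25) - 1*2985 = -5*(-25)² - 1*2985 = -5*625 - 2985 = -3125 - 2985 = -6110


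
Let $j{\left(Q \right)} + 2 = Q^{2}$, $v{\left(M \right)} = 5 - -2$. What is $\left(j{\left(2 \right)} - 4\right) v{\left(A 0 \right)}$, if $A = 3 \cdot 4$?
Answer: $-14$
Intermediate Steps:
$A = 12$
$v{\left(M \right)} = 7$ ($v{\left(M \right)} = 5 + 2 = 7$)
$j{\left(Q \right)} = -2 + Q^{2}$
$\left(j{\left(2 \right)} - 4\right) v{\left(A 0 \right)} = \left(\left(-2 + 2^{2}\right) - 4\right) 7 = \left(\left(-2 + 4\right) - 4\right) 7 = \left(2 - 4\right) 7 = \left(-2\right) 7 = -14$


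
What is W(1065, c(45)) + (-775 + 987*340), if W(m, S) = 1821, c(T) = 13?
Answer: 336626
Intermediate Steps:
W(1065, c(45)) + (-775 + 987*340) = 1821 + (-775 + 987*340) = 1821 + (-775 + 335580) = 1821 + 334805 = 336626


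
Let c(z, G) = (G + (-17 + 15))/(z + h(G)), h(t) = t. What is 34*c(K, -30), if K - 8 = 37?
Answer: -1088/15 ≈ -72.533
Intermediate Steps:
K = 45 (K = 8 + 37 = 45)
c(z, G) = (-2 + G)/(G + z) (c(z, G) = (G + (-17 + 15))/(z + G) = (G - 2)/(G + z) = (-2 + G)/(G + z))
34*c(K, -30) = 34*((-2 - 30)/(-30 + 45)) = 34*(-32/15) = -1088/15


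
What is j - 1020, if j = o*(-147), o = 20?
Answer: -3960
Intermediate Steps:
j = -2940 (j = 20*(-147) = -2940)
j - 1020 = -2940 - 1020 = -3960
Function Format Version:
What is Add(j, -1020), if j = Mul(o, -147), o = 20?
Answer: -3960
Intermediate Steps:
j = -2940 (j = Mul(20, -147) = -2940)
Add(j, -1020) = Add(-2940, -1020) = -3960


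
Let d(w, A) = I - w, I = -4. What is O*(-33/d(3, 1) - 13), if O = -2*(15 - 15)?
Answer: 0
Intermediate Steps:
d(w, A) = -4 - w
O = 0 (O = -2*0 = 0)
O*(-33/d(3, 1) - 13) = 0*(-33/(-4 - 1*3) - 13) = 0*(-33/(-4 - 3) - 13) = 0*(-33/(-7) - 13) = 0*(-33*(-⅐) - 13) = 0*(33/7 - 13) = 0*(-58/7) = 0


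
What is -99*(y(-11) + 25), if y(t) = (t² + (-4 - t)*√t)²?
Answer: -1398573 - 167706*I*√11 ≈ -1.3986e+6 - 5.5622e+5*I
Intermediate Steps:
y(t) = (t² + √t*(-4 - t))²
-99*(y(-11) + 25) = -99*(((-11)^(3/2) - 1*(-11)² + 4*√(-11))² + 25) = -99*((-11*I*√11 - 1*121 + 4*(I*√11))² + 25) = -99*((-11*I*√11 - 121 + 4*I*√11)² + 25) = -99*((-121 - 7*I*√11)² + 25) = -99*(25 + (-121 - 7*I*√11)²) = -2475 - 99*(-121 - 7*I*√11)²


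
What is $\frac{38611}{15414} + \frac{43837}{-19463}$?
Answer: $\frac{75782375}{300002682} \approx 0.25261$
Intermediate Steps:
$\frac{38611}{15414} + \frac{43837}{-19463} = 38611 \cdot \frac{1}{15414} + 43837 \left(- \frac{1}{19463}\right) = \frac{38611}{15414} - \frac{43837}{19463} = \frac{75782375}{300002682}$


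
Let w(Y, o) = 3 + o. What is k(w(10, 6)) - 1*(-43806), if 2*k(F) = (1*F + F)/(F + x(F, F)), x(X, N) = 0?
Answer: 43807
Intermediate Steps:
k(F) = 1 (k(F) = ((1*F + F)/(F + 0))/2 = ((F + F)/F)/2 = ((2*F)/F)/2 = (½)*2 = 1)
k(w(10, 6)) - 1*(-43806) = 1 - 1*(-43806) = 1 + 43806 = 43807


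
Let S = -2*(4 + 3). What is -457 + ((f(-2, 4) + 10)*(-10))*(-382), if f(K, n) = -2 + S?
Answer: -23377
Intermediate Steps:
S = -14 (S = -2*7 = -14)
f(K, n) = -16 (f(K, n) = -2 - 14 = -16)
-457 + ((f(-2, 4) + 10)*(-10))*(-382) = -457 + ((-16 + 10)*(-10))*(-382) = -457 - 6*(-10)*(-382) = -457 + 60*(-382) = -457 - 22920 = -23377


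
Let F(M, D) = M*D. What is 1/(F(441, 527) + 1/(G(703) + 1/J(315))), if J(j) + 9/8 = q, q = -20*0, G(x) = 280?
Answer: 2512/583806393 ≈ 4.3028e-6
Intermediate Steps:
q = 0
J(j) = -9/8 (J(j) = -9/8 + 0 = -9/8)
F(M, D) = D*M
1/(F(441, 527) + 1/(G(703) + 1/J(315))) = 1/(527*441 + 1/(280 + 1/(-9/8))) = 1/(232407 + 1/(280 - 8/9)) = 1/(232407 + 1/(2512/9)) = 1/(232407 + 9/2512) = 1/(583806393/2512) = 2512/583806393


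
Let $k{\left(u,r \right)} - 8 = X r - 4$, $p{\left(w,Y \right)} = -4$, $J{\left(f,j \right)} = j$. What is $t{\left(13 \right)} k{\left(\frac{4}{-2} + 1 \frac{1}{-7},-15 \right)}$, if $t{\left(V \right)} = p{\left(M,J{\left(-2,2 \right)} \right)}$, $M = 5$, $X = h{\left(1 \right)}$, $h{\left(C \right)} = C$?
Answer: $44$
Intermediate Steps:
$X = 1$
$t{\left(V \right)} = -4$
$k{\left(u,r \right)} = 4 + r$ ($k{\left(u,r \right)} = 8 + \left(1 r - 4\right) = 8 + \left(r - 4\right) = 8 + \left(-4 + r\right) = 4 + r$)
$t{\left(13 \right)} k{\left(\frac{4}{-2} + 1 \frac{1}{-7},-15 \right)} = - 4 \left(4 - 15\right) = \left(-4\right) \left(-11\right) = 44$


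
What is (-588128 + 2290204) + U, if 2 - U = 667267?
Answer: 1034811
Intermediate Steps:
U = -667265 (U = 2 - 1*667267 = 2 - 667267 = -667265)
(-588128 + 2290204) + U = (-588128 + 2290204) - 667265 = 1702076 - 667265 = 1034811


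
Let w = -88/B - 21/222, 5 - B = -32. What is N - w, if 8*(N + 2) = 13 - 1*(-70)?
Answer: 3211/296 ≈ 10.848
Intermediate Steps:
B = 37 (B = 5 - 1*(-32) = 5 + 32 = 37)
N = 67/8 (N = -2 + (13 - 1*(-70))/8 = -2 + (13 + 70)/8 = -2 + (⅛)*83 = -2 + 83/8 = 67/8 ≈ 8.3750)
w = -183/74 (w = -88/37 - 21/222 = -88*1/37 - 21*1/222 = -88/37 - 7/74 = -183/74 ≈ -2.4730)
N - w = 67/8 - 1*(-183/74) = 67/8 + 183/74 = 3211/296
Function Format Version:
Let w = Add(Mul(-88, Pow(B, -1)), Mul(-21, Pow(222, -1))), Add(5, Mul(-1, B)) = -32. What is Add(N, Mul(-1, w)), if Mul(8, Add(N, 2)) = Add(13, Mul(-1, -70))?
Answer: Rational(3211, 296) ≈ 10.848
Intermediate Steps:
B = 37 (B = Add(5, Mul(-1, -32)) = Add(5, 32) = 37)
N = Rational(67, 8) (N = Add(-2, Mul(Rational(1, 8), Add(13, Mul(-1, -70)))) = Add(-2, Mul(Rational(1, 8), Add(13, 70))) = Add(-2, Mul(Rational(1, 8), 83)) = Add(-2, Rational(83, 8)) = Rational(67, 8) ≈ 8.3750)
w = Rational(-183, 74) (w = Add(Mul(-88, Pow(37, -1)), Mul(-21, Pow(222, -1))) = Add(Mul(-88, Rational(1, 37)), Mul(-21, Rational(1, 222))) = Add(Rational(-88, 37), Rational(-7, 74)) = Rational(-183, 74) ≈ -2.4730)
Add(N, Mul(-1, w)) = Add(Rational(67, 8), Mul(-1, Rational(-183, 74))) = Add(Rational(67, 8), Rational(183, 74)) = Rational(3211, 296)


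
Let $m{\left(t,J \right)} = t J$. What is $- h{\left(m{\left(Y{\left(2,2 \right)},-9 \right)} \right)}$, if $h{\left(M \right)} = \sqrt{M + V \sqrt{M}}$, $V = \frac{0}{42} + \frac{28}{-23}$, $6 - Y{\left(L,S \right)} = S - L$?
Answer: $- \frac{\sqrt{-28566 - 1932 i \sqrt{6}}}{23} \approx -0.60663 + 7.3735 i$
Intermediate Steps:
$Y{\left(L,S \right)} = 6 + L - S$ ($Y{\left(L,S \right)} = 6 - \left(S - L\right) = 6 + \left(L - S\right) = 6 + L - S$)
$V = - \frac{28}{23}$ ($V = 0 \cdot \frac{1}{42} + 28 \left(- \frac{1}{23}\right) = 0 - \frac{28}{23} = - \frac{28}{23} \approx -1.2174$)
$m{\left(t,J \right)} = J t$
$h{\left(M \right)} = \sqrt{M - \frac{28 \sqrt{M}}{23}}$
$- h{\left(m{\left(Y{\left(2,2 \right)},-9 \right)} \right)} = - \frac{\sqrt{- 644 \sqrt{- 9 \left(6 + 2 - 2\right)} + 529 \left(- 9 \left(6 + 2 - 2\right)\right)}}{23} = - \frac{\sqrt{- 644 \sqrt{\left(-9\right) 6} + 529 \left(\left(-9\right) 6\right)}}{23} = - \frac{\sqrt{- 644 \sqrt{-54} + 529 \left(-54\right)}}{23} = - \frac{\sqrt{- 644 \cdot 3 i \sqrt{6} - 28566}}{23} = - \frac{\sqrt{- 1932 i \sqrt{6} - 28566}}{23} = - \frac{\sqrt{-28566 - 1932 i \sqrt{6}}}{23}$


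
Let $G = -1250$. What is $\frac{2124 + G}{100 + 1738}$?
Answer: $\frac{437}{919} \approx 0.47552$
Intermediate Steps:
$\frac{2124 + G}{100 + 1738} = \frac{2124 - 1250}{100 + 1738} = \frac{874}{1838} = 874 \cdot \frac{1}{1838} = \frac{437}{919}$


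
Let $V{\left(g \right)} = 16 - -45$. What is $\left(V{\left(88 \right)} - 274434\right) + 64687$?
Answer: $-209686$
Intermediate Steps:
$V{\left(g \right)} = 61$ ($V{\left(g \right)} = 16 + 45 = 61$)
$\left(V{\left(88 \right)} - 274434\right) + 64687 = \left(61 - 274434\right) + 64687 = -274373 + 64687 = -209686$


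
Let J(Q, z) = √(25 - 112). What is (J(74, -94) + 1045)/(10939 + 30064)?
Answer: 1045/41003 + I*√87/41003 ≈ 0.025486 + 0.00022748*I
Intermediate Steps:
J(Q, z) = I*√87 (J(Q, z) = √(-87) = I*√87)
(J(74, -94) + 1045)/(10939 + 30064) = (I*√87 + 1045)/(10939 + 30064) = (1045 + I*√87)/41003 = (1045 + I*√87)*(1/41003) = 1045/41003 + I*√87/41003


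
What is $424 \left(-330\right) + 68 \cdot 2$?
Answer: $-139784$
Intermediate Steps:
$424 \left(-330\right) + 68 \cdot 2 = -139920 + 136 = -139784$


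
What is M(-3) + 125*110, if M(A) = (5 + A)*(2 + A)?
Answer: 13748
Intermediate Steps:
M(A) = (2 + A)*(5 + A)
M(-3) + 125*110 = (10 + (-3)**2 + 7*(-3)) + 125*110 = (10 + 9 - 21) + 13750 = -2 + 13750 = 13748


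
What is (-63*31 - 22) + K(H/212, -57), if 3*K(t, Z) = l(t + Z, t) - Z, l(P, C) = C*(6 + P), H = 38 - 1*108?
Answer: -65742413/33708 ≈ -1950.3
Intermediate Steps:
H = -70 (H = 38 - 108 = -70)
K(t, Z) = -Z/3 + t*(6 + Z + t)/3 (K(t, Z) = (t*(6 + (t + Z)) - Z)/3 = (t*(6 + (Z + t)) - Z)/3 = (t*(6 + Z + t) - Z)/3 = (-Z + t*(6 + Z + t))/3 = -Z/3 + t*(6 + Z + t)/3)
(-63*31 - 22) + K(H/212, -57) = (-63*31 - 22) + (-⅓*(-57) + (-70/212)*(6 - 57 - 70/212)/3) = (-1953 - 22) + (19 + (-70*1/212)*(6 - 57 - 70*1/212)/3) = -1975 + (19 + (⅓)*(-35/106)*(6 - 57 - 35/106)) = -1975 + (19 + (⅓)*(-35/106)*(-5441/106)) = -1975 + (19 + 190435/33708) = -1975 + 830887/33708 = -65742413/33708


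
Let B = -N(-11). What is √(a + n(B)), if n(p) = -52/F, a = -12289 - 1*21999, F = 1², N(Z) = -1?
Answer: 2*I*√8585 ≈ 185.31*I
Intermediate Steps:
F = 1
B = 1 (B = -1*(-1) = 1)
a = -34288 (a = -12289 - 21999 = -34288)
n(p) = -52 (n(p) = -52/1 = -52*1 = -52)
√(a + n(B)) = √(-34288 - 52) = √(-34340) = 2*I*√8585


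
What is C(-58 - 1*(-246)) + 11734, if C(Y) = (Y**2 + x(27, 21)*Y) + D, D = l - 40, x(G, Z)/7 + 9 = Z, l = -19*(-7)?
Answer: 62963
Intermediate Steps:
l = 133
x(G, Z) = -63 + 7*Z
D = 93 (D = 133 - 40 = 93)
C(Y) = 93 + Y**2 + 84*Y (C(Y) = (Y**2 + (-63 + 7*21)*Y) + 93 = (Y**2 + (-63 + 147)*Y) + 93 = (Y**2 + 84*Y) + 93 = 93 + Y**2 + 84*Y)
C(-58 - 1*(-246)) + 11734 = (93 + (-58 - 1*(-246))**2 + 84*(-58 - 1*(-246))) + 11734 = (93 + (-58 + 246)**2 + 84*(-58 + 246)) + 11734 = (93 + 188**2 + 84*188) + 11734 = (93 + 35344 + 15792) + 11734 = 51229 + 11734 = 62963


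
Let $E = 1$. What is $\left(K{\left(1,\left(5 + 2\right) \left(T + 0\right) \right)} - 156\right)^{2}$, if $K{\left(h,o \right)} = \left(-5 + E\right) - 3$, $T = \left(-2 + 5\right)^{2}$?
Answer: $26569$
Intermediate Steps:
$T = 9$ ($T = 3^{2} = 9$)
$K{\left(h,o \right)} = -7$ ($K{\left(h,o \right)} = \left(-5 + 1\right) - 3 = -4 - 3 = -7$)
$\left(K{\left(1,\left(5 + 2\right) \left(T + 0\right) \right)} - 156\right)^{2} = \left(-7 - 156\right)^{2} = \left(-163\right)^{2} = 26569$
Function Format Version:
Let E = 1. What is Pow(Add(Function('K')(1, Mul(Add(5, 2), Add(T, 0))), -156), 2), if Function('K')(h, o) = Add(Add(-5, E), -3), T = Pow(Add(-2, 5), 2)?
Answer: 26569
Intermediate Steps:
T = 9 (T = Pow(3, 2) = 9)
Function('K')(h, o) = -7 (Function('K')(h, o) = Add(Add(-5, 1), -3) = Add(-4, -3) = -7)
Pow(Add(Function('K')(1, Mul(Add(5, 2), Add(T, 0))), -156), 2) = Pow(Add(-7, -156), 2) = Pow(-163, 2) = 26569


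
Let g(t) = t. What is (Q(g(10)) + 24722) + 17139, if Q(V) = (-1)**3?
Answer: 41860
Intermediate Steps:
Q(V) = -1
(Q(g(10)) + 24722) + 17139 = (-1 + 24722) + 17139 = 24721 + 17139 = 41860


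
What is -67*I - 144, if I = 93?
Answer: -6375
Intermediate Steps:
-67*I - 144 = -67*93 - 144 = -6231 - 144 = -6375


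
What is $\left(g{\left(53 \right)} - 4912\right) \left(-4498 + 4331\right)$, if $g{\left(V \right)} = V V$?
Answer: $351201$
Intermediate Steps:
$g{\left(V \right)} = V^{2}$
$\left(g{\left(53 \right)} - 4912\right) \left(-4498 + 4331\right) = \left(53^{2} - 4912\right) \left(-4498 + 4331\right) = \left(2809 - 4912\right) \left(-167\right) = \left(-2103\right) \left(-167\right) = 351201$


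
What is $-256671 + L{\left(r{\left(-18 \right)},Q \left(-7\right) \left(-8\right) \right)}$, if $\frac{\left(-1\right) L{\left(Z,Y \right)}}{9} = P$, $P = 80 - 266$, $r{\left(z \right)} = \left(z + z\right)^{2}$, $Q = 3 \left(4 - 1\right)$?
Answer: $-254997$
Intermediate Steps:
$Q = 9$ ($Q = 3 \cdot 3 = 9$)
$r{\left(z \right)} = 4 z^{2}$ ($r{\left(z \right)} = \left(2 z\right)^{2} = 4 z^{2}$)
$P = -186$ ($P = 80 - 266 = -186$)
$L{\left(Z,Y \right)} = 1674$ ($L{\left(Z,Y \right)} = \left(-9\right) \left(-186\right) = 1674$)
$-256671 + L{\left(r{\left(-18 \right)},Q \left(-7\right) \left(-8\right) \right)} = -256671 + 1674 = -254997$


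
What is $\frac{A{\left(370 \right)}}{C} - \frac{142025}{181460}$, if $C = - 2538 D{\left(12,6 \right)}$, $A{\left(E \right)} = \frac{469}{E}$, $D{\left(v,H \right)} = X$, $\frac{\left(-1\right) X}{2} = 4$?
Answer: $- \frac{53343743363}{68160731040} \approx -0.78262$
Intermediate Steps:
$X = -8$ ($X = \left(-2\right) 4 = -8$)
$D{\left(v,H \right)} = -8$
$C = 20304$ ($C = \left(-2538\right) \left(-8\right) = 20304$)
$\frac{A{\left(370 \right)}}{C} - \frac{142025}{181460} = \frac{469 \cdot \frac{1}{370}}{20304} - \frac{142025}{181460} = 469 \cdot \frac{1}{370} \cdot \frac{1}{20304} - \frac{28405}{36292} = \frac{469}{370} \cdot \frac{1}{20304} - \frac{28405}{36292} = \frac{469}{7512480} - \frac{28405}{36292} = - \frac{53343743363}{68160731040}$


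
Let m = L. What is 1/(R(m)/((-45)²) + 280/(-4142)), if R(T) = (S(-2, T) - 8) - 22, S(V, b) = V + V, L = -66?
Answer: -4193775/353914 ≈ -11.850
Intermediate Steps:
S(V, b) = 2*V
m = -66
R(T) = -34 (R(T) = (2*(-2) - 8) - 22 = (-4 - 8) - 22 = -12 - 22 = -34)
1/(R(m)/((-45)²) + 280/(-4142)) = 1/(-34/((-45)²) + 280/(-4142)) = 1/(-34/2025 + 280*(-1/4142)) = 1/(-34*1/2025 - 140/2071) = 1/(-34/2025 - 140/2071) = 1/(-353914/4193775) = -4193775/353914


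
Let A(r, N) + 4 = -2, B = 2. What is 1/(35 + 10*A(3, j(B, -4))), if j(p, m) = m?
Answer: -1/25 ≈ -0.040000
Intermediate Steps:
A(r, N) = -6 (A(r, N) = -4 - 2 = -6)
1/(35 + 10*A(3, j(B, -4))) = 1/(35 + 10*(-6)) = 1/(35 - 60) = 1/(-25) = -1/25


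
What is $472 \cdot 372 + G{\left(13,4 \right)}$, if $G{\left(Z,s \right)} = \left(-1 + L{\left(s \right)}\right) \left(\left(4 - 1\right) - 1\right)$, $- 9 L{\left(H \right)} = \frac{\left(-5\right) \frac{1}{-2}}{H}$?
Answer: $\frac{6320947}{36} \approx 1.7558 \cdot 10^{5}$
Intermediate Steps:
$L{\left(H \right)} = - \frac{5}{18 H}$ ($L{\left(H \right)} = - \frac{- \frac{5}{-2} \frac{1}{H}}{9} = - \frac{\left(-5\right) \left(- \frac{1}{2}\right) \frac{1}{H}}{9} = - \frac{\frac{5}{2} \frac{1}{H}}{9} = - \frac{5}{18 H}$)
$G{\left(Z,s \right)} = -2 - \frac{5}{9 s}$ ($G{\left(Z,s \right)} = \left(-1 - \frac{5}{18 s}\right) \left(\left(4 - 1\right) - 1\right) = \left(-1 - \frac{5}{18 s}\right) \left(3 - 1\right) = \left(-1 - \frac{5}{18 s}\right) 2 = -2 - \frac{5}{9 s}$)
$472 \cdot 372 + G{\left(13,4 \right)} = 472 \cdot 372 - \left(2 + \frac{5}{9 \cdot 4}\right) = 175584 - \frac{77}{36} = \frac{6320947}{36}$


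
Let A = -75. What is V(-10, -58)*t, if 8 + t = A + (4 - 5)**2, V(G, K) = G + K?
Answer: 5576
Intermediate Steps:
t = -82 (t = -8 + (-75 + (4 - 5)**2) = -8 + (-75 + (-1)**2) = -8 + (-75 + 1) = -8 - 74 = -82)
V(-10, -58)*t = (-10 - 58)*(-82) = -68*(-82) = 5576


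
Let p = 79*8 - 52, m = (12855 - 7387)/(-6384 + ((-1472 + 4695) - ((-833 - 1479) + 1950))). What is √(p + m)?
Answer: 4*√31448942/933 ≈ 24.043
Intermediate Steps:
m = -5468/2799 (m = 5468/(-6384 + (3223 - (-2312 + 1950))) = 5468/(-6384 + (3223 - 1*(-362))) = 5468/(-6384 + (3223 + 362)) = 5468/(-6384 + 3585) = 5468/(-2799) = 5468*(-1/2799) = -5468/2799 ≈ -1.9536)
p = 580 (p = 632 - 52 = 580)
√(p + m) = √(580 - 5468/2799) = √(1617952/2799) = 4*√31448942/933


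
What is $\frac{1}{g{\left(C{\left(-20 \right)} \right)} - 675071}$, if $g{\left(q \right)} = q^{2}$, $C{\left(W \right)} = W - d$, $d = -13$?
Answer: $- \frac{1}{675022} \approx -1.4814 \cdot 10^{-6}$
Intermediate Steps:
$C{\left(W \right)} = 13 + W$ ($C{\left(W \right)} = W - -13 = W + 13 = 13 + W$)
$\frac{1}{g{\left(C{\left(-20 \right)} \right)} - 675071} = \frac{1}{\left(13 - 20\right)^{2} - 675071} = \frac{1}{\left(-7\right)^{2} - 675071} = \frac{1}{49 - 675071} = \frac{1}{-675022} = - \frac{1}{675022}$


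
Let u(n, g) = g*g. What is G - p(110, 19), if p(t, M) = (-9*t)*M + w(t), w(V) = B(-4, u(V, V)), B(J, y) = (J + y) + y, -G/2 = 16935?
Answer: -39256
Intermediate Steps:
G = -33870 (G = -2*16935 = -33870)
u(n, g) = g²
B(J, y) = J + 2*y
w(V) = -4 + 2*V²
p(t, M) = -4 + 2*t² - 9*M*t (p(t, M) = (-9*t)*M + (-4 + 2*t²) = -9*M*t + (-4 + 2*t²) = -4 + 2*t² - 9*M*t)
G - p(110, 19) = -33870 - (-4 + 2*110² - 9*19*110) = -33870 - (-4 + 2*12100 - 18810) = -33870 - (-4 + 24200 - 18810) = -33870 - 1*5386 = -33870 - 5386 = -39256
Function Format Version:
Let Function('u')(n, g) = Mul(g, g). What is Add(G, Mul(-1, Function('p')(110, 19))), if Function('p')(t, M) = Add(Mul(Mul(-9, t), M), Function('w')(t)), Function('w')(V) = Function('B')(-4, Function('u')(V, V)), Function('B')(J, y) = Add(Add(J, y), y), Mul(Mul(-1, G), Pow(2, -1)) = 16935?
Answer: -39256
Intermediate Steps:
G = -33870 (G = Mul(-2, 16935) = -33870)
Function('u')(n, g) = Pow(g, 2)
Function('B')(J, y) = Add(J, Mul(2, y))
Function('w')(V) = Add(-4, Mul(2, Pow(V, 2)))
Function('p')(t, M) = Add(-4, Mul(2, Pow(t, 2)), Mul(-9, M, t)) (Function('p')(t, M) = Add(Mul(Mul(-9, t), M), Add(-4, Mul(2, Pow(t, 2)))) = Add(Mul(-9, M, t), Add(-4, Mul(2, Pow(t, 2)))) = Add(-4, Mul(2, Pow(t, 2)), Mul(-9, M, t)))
Add(G, Mul(-1, Function('p')(110, 19))) = Add(-33870, Mul(-1, Add(-4, Mul(2, Pow(110, 2)), Mul(-9, 19, 110)))) = Add(-33870, Mul(-1, Add(-4, Mul(2, 12100), -18810))) = Add(-33870, Mul(-1, Add(-4, 24200, -18810))) = Add(-33870, Mul(-1, 5386)) = Add(-33870, -5386) = -39256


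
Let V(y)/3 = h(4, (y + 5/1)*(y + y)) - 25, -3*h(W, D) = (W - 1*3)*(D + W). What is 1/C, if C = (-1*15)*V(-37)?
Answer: 1/36705 ≈ 2.7244e-5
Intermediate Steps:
h(W, D) = -(-3 + W)*(D + W)/3 (h(W, D) = -(W - 1*3)*(D + W)/3 = -(W - 3)*(D + W)/3 = -(-3 + W)*(D + W)/3)
V(y) = -79 - 2*y*(5 + y) (V(y) = 3*(((y + 5/1)*(y + y) + 4 - ⅓*4² - ⅓*(y + 5/1)*(y + y)*4) - 25) = 3*(((y + 5*1)*(2*y) + 4 - ⅓*16 - ⅓*(y + 5*1)*(2*y)*4) - 25) = 3*(((y + 5)*(2*y) + 4 - 16/3 - ⅓*(y + 5)*(2*y)*4) - 25) = 3*(((5 + y)*(2*y) + 4 - 16/3 - ⅓*(5 + y)*(2*y)*4) - 25) = 3*((2*y*(5 + y) + 4 - 16/3 - ⅓*2*y*(5 + y)*4) - 25) = 3*((2*y*(5 + y) + 4 - 16/3 - 8*y*(5 + y)/3) - 25) = 3*((-4/3 - 2*y*(5 + y)/3) - 25) = 3*(-79/3 - 2*y*(5 + y)/3) = -79 - 2*y*(5 + y))
C = 36705 (C = (-1*15)*(-79 - 2*(-37)*(5 - 37)) = -15*(-79 - 2*(-37)*(-32)) = -15*(-79 - 2368) = -15*(-2447) = 36705)
1/C = 1/36705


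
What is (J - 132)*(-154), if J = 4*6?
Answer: 16632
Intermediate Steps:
J = 24
(J - 132)*(-154) = (24 - 132)*(-154) = -108*(-154) = 16632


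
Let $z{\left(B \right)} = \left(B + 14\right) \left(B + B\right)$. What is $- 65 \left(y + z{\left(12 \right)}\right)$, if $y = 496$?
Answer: $-72800$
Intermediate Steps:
$z{\left(B \right)} = 2 B \left(14 + B\right)$ ($z{\left(B \right)} = \left(14 + B\right) 2 B = 2 B \left(14 + B\right)$)
$- 65 \left(y + z{\left(12 \right)}\right) = - 65 \left(496 + 2 \cdot 12 \left(14 + 12\right)\right) = - 65 \left(496 + 2 \cdot 12 \cdot 26\right) = - 65 \left(496 + 624\right) = \left(-65\right) 1120 = -72800$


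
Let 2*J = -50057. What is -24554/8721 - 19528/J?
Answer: -888492202/436547097 ≈ -2.0353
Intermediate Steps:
J = -50057/2 (J = (½)*(-50057) = -50057/2 ≈ -25029.)
-24554/8721 - 19528/J = -24554/8721 - 19528/(-50057/2) = -24554*1/8721 - 19528*(-2/50057) = -24554/8721 + 39056/50057 = -888492202/436547097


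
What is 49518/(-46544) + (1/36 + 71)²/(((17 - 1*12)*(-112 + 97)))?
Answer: -19320588191/282754800 ≈ -68.330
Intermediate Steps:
49518/(-46544) + (1/36 + 71)²/(((17 - 1*12)*(-112 + 97))) = 49518*(-1/46544) + (1/36 + 71)²/(((17 - 12)*(-15))) = -24759/23272 + (2557/36)²/((5*(-15))) = -24759/23272 + (6538249/1296)/(-75) = -24759/23272 + (6538249/1296)*(-1/75) = -24759/23272 - 6538249/97200 = -19320588191/282754800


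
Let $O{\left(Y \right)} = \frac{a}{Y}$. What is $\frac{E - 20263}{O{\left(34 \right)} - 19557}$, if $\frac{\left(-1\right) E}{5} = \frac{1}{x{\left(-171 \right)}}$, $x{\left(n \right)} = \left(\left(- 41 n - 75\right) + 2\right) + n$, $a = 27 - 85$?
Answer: $\frac{1165517671}{1125006983} \approx 1.036$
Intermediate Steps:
$a = -58$ ($a = 27 - 85 = -58$)
$O{\left(Y \right)} = - \frac{58}{Y}$
$x{\left(n \right)} = -73 - 40 n$ ($x{\left(n \right)} = \left(\left(-75 - 41 n\right) + 2\right) + n = \left(-73 - 41 n\right) + n = -73 - 40 n$)
$E = - \frac{5}{6767}$ ($E = - \frac{5}{-73 - -6840} = - \frac{5}{-73 + 6840} = - \frac{5}{6767} \approx -0.00073888$)
$\frac{E - 20263}{O{\left(34 \right)} - 19557} = \frac{- \frac{5}{6767} - 20263}{- \frac{58}{34} - 19557} = - \frac{137119726}{6767 \left(\left(-58\right) \frac{1}{34} - 19557\right)} = - \frac{137119726}{6767 \left(- \frac{29}{17} - 19557\right)} = - \frac{137119726}{6767 \left(- \frac{332498}{17}\right)} = \left(- \frac{137119726}{6767}\right) \left(- \frac{17}{332498}\right) = \frac{1165517671}{1125006983}$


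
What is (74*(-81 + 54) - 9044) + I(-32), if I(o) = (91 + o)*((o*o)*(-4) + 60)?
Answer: -249166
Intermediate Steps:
I(o) = (60 - 4*o²)*(91 + o) (I(o) = (91 + o)*(o²*(-4) + 60) = (91 + o)*(-4*o² + 60) = (91 + o)*(60 - 4*o²) = (60 - 4*o²)*(91 + o))
(74*(-81 + 54) - 9044) + I(-32) = (74*(-81 + 54) - 9044) + (5460 - 364*(-32)² - 4*(-32)³ + 60*(-32)) = (74*(-27) - 9044) + (5460 - 364*1024 - 4*(-32768) - 1920) = (-1998 - 9044) + (5460 - 372736 + 131072 - 1920) = -11042 - 238124 = -249166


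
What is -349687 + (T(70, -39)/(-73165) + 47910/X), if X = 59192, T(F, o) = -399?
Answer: -757207437034201/2165391340 ≈ -3.4969e+5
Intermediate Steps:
-349687 + (T(70, -39)/(-73165) + 47910/X) = -349687 + (-399/(-73165) + 47910/59192) = -349687 + (-399*(-1/73165) + 47910*(1/59192)) = -349687 + (399/73165 + 23955/29596) = -349687 + 1764476379/2165391340 = -757207437034201/2165391340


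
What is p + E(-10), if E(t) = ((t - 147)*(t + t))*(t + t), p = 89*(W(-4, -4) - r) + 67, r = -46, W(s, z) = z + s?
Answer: -59351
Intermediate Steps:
W(s, z) = s + z
p = 3449 (p = 89*((-4 - 4) - 1*(-46)) + 67 = 89*(-8 + 46) + 67 = 89*38 + 67 = 3382 + 67 = 3449)
E(t) = 4*t²*(-147 + t) (E(t) = ((-147 + t)*(2*t))*(2*t) = (2*t*(-147 + t))*(2*t) = 4*t²*(-147 + t))
p + E(-10) = 3449 + 4*(-10)²*(-147 - 10) = 3449 + 4*100*(-157) = 3449 - 62800 = -59351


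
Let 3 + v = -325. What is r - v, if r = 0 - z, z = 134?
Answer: 194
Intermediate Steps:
r = -134 (r = 0 - 1*134 = 0 - 134 = -134)
v = -328 (v = -3 - 325 = -328)
r - v = -134 - 1*(-328) = -134 + 328 = 194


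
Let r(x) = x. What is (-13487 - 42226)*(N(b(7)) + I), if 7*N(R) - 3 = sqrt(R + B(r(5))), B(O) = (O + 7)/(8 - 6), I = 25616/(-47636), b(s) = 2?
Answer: 72434859/11909 - 15918*sqrt(2) ≈ -16429.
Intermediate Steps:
I = -6404/11909 (I = 25616*(-1/47636) = -6404/11909 ≈ -0.53774)
B(O) = 7/2 + O/2 (B(O) = (7 + O)/2 = (7 + O)*(1/2) = 7/2 + O/2)
N(R) = 3/7 + sqrt(6 + R)/7 (N(R) = 3/7 + sqrt(R + (7/2 + (1/2)*5))/7 = 3/7 + sqrt(R + (7/2 + 5/2))/7 = 3/7 + sqrt(R + 6)/7 = 3/7 + sqrt(6 + R)/7)
(-13487 - 42226)*(N(b(7)) + I) = (-13487 - 42226)*((3/7 + sqrt(6 + 2)/7) - 6404/11909) = -55713*((3/7 + sqrt(8)/7) - 6404/11909) = -55713*((3/7 + (2*sqrt(2))/7) - 6404/11909) = -55713*((3/7 + 2*sqrt(2)/7) - 6404/11909) = -55713*(-9101/83363 + 2*sqrt(2)/7) = 72434859/11909 - 15918*sqrt(2)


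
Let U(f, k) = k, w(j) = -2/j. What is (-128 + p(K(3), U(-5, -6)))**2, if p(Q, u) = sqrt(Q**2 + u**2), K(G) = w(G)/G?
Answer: 1330024/81 - 512*sqrt(730)/9 ≈ 14883.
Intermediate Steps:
K(G) = -2/G**2 (K(G) = (-2/G)/G = -2/G**2)
(-128 + p(K(3), U(-5, -6)))**2 = (-128 + sqrt((-2/3**2)**2 + (-6)**2))**2 = (-128 + sqrt((-2*1/9)**2 + 36))**2 = (-128 + sqrt((-2/9)**2 + 36))**2 = (-128 + sqrt(4/81 + 36))**2 = (-128 + sqrt(2920/81))**2 = (-128 + 2*sqrt(730)/9)**2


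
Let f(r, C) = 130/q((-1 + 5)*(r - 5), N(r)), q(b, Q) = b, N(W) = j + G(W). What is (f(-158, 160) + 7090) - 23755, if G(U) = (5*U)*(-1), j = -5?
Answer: -5432855/326 ≈ -16665.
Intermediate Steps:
G(U) = -5*U
N(W) = -5 - 5*W
f(r, C) = 130/(-20 + 4*r) (f(r, C) = 130/(((-1 + 5)*(r - 5))) = 130/((4*(-5 + r))) = 130/(-20 + 4*r))
(f(-158, 160) + 7090) - 23755 = (65/(2*(-5 - 158)) + 7090) - 23755 = ((65/2)/(-163) + 7090) - 23755 = ((65/2)*(-1/163) + 7090) - 23755 = (-65/326 + 7090) - 23755 = 2311275/326 - 23755 = -5432855/326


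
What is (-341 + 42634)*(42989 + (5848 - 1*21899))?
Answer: 1139288834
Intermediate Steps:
(-341 + 42634)*(42989 + (5848 - 1*21899)) = 42293*(42989 + (5848 - 21899)) = 42293*(42989 - 16051) = 42293*26938 = 1139288834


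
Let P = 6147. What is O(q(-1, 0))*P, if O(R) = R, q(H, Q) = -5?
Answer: -30735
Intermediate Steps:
O(q(-1, 0))*P = -5*6147 = -30735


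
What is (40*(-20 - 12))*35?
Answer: -44800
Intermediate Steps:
(40*(-20 - 12))*35 = (40*(-32))*35 = -1280*35 = -44800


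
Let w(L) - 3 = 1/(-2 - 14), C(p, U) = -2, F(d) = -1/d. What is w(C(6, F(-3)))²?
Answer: 2209/256 ≈ 8.6289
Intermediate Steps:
w(L) = 47/16 (w(L) = 3 + 1/(-2 - 14) = 3 + 1/(-16) = 3 - 1/16 = 47/16)
w(C(6, F(-3)))² = (47/16)² = 2209/256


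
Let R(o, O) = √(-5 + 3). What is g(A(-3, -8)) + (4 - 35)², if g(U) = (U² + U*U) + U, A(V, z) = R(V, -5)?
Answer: 957 + I*√2 ≈ 957.0 + 1.4142*I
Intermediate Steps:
R(o, O) = I*√2 (R(o, O) = √(-2) = I*√2)
A(V, z) = I*√2
g(U) = U + 2*U² (g(U) = (U² + U²) + U = 2*U² + U = U + 2*U²)
g(A(-3, -8)) + (4 - 35)² = (I*√2)*(1 + 2*(I*√2)) + (4 - 35)² = (I*√2)*(1 + 2*I*√2) + (-31)² = I*√2*(1 + 2*I*√2) + 961 = 961 + I*√2*(1 + 2*I*√2)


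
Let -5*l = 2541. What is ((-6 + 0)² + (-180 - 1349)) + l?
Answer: -10006/5 ≈ -2001.2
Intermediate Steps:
l = -2541/5 (l = -⅕*2541 = -2541/5 ≈ -508.20)
((-6 + 0)² + (-180 - 1349)) + l = ((-6 + 0)² + (-180 - 1349)) - 2541/5 = ((-6)² - 1529) - 2541/5 = (36 - 1529) - 2541/5 = -1493 - 2541/5 = -10006/5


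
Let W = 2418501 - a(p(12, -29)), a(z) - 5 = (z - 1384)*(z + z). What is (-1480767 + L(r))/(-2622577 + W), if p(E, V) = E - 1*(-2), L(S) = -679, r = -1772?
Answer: 1481446/165721 ≈ 8.9394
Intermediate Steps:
p(E, V) = 2 + E (p(E, V) = E + 2 = 2 + E)
a(z) = 5 + 2*z*(-1384 + z) (a(z) = 5 + (z - 1384)*(z + z) = 5 + (-1384 + z)*(2*z) = 5 + 2*z*(-1384 + z))
W = 2456856 (W = 2418501 - (5 - 2768*(2 + 12) + 2*(2 + 12)**2) = 2418501 - (5 - 2768*14 + 2*14**2) = 2418501 - (5 - 38752 + 2*196) = 2418501 - (5 - 38752 + 392) = 2418501 - 1*(-38355) = 2418501 + 38355 = 2456856)
(-1480767 + L(r))/(-2622577 + W) = (-1480767 - 679)/(-2622577 + 2456856) = -1481446/(-165721) = -1481446*(-1/165721) = 1481446/165721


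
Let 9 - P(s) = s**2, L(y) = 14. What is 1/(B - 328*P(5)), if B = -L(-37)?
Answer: 1/5234 ≈ 0.00019106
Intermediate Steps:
P(s) = 9 - s**2
B = -14 (B = -1*14 = -14)
1/(B - 328*P(5)) = 1/(-14 - 328*(9 - 1*5**2)) = 1/(-14 - 328*(9 - 1*25)) = 1/(-14 - 328*(9 - 25)) = 1/(-14 - 328*(-16)) = 1/(-14 + 5248) = 1/5234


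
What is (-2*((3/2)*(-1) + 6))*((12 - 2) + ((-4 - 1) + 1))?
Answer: -54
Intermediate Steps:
(-2*((3/2)*(-1) + 6))*((12 - 2) + ((-4 - 1) + 1)) = (-2*((3*(½))*(-1) + 6))*(10 + (-5 + 1)) = (-2*((3/2)*(-1) + 6))*(10 - 4) = -2*(-3/2 + 6)*6 = -2*9/2*6 = -9*6 = -54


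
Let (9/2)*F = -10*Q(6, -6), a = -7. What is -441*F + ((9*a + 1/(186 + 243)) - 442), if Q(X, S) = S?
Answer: -2739164/429 ≈ -6385.0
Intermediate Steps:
F = 40/3 (F = 2*(-10*(-6))/9 = (2/9)*60 = 40/3 ≈ 13.333)
-441*F + ((9*a + 1/(186 + 243)) - 442) = -441*40/3 + ((9*(-7) + 1/(186 + 243)) - 442) = -5880 + ((-63 + 1/429) - 442) = -5880 + (-27026/429 - 442) = -5880 - 216644/429 = -2739164/429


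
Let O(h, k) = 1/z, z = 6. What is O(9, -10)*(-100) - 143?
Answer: -479/3 ≈ -159.67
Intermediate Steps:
O(h, k) = ⅙ (O(h, k) = 1/6 = ⅙)
O(9, -10)*(-100) - 143 = (⅙)*(-100) - 143 = -50/3 - 143 = -479/3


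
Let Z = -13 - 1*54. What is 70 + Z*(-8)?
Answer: 606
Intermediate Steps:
Z = -67 (Z = -13 - 54 = -67)
70 + Z*(-8) = 70 - 67*(-8) = 70 + 536 = 606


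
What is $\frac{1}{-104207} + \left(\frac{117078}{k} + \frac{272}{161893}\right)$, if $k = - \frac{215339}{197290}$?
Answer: $- \frac{389677495363328403291}{3632851588090489} \approx -1.0726 \cdot 10^{5}$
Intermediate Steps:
$k = - \frac{215339}{197290}$ ($k = \left(-215339\right) \frac{1}{197290} = - \frac{215339}{197290} \approx -1.0915$)
$\frac{1}{-104207} + \left(\frac{117078}{k} + \frac{272}{161893}\right) = \frac{1}{-104207} + \left(\frac{117078}{- \frac{215339}{197290}} + \frac{272}{161893}\right) = - \frac{1}{104207} + \left(117078 \left(- \frac{197290}{215339}\right) + 272 \cdot \frac{1}{161893}\right) = - \frac{1}{104207} + \left(- \frac{23098318620}{215339} + \frac{272}{161893}\right) = - \frac{1}{104207} - \frac{3739456037775452}{34861876727} = - \frac{389677495363328403291}{3632851588090489}$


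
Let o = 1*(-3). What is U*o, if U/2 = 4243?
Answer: -25458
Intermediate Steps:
o = -3
U = 8486 (U = 2*4243 = 8486)
U*o = 8486*(-3) = -25458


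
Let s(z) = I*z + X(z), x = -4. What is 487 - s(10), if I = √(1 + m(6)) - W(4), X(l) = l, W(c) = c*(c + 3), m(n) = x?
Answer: 757 - 10*I*√3 ≈ 757.0 - 17.32*I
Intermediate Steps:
m(n) = -4
W(c) = c*(3 + c)
I = -28 + I*√3 (I = √(1 - 4) - 4*(3 + 4) = √(-3) - 4*7 = I*√3 - 1*28 = I*√3 - 28 = -28 + I*√3 ≈ -28.0 + 1.732*I)
s(z) = z + z*(-28 + I*√3) (s(z) = (-28 + I*√3)*z + z = z*(-28 + I*√3) + z = z + z*(-28 + I*√3))
487 - s(10) = 487 - 10*(-27 + I*√3) = 487 - (-270 + 10*I*√3) = 487 + (270 - 10*I*√3) = 757 - 10*I*√3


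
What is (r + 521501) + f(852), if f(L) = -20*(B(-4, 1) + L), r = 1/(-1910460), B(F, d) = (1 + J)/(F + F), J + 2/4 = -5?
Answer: 240932767346/477615 ≈ 5.0445e+5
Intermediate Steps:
J = -11/2 (J = -½ - 5 = -11/2 ≈ -5.5000)
B(F, d) = -9/(4*F) (B(F, d) = (1 - 11/2)/(F + F) = -9*1/(2*F)/2 = -9/(4*F))
r = -1/1910460 ≈ -5.2343e-7
f(L) = -45/4 - 20*L (f(L) = -20*(-9/4/(-4) + L) = -20*(-9/4*(-¼) + L) = -20*(9/16 + L) = -45/4 - 20*L)
(r + 521501) + f(852) = (-1/1910460 + 521501) + (-45/4 - 20*852) = 996306800459/1910460 + (-45/4 - 17040) = 996306800459/1910460 - 68205/4 = 240932767346/477615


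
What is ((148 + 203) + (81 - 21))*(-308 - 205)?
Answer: -210843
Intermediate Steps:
((148 + 203) + (81 - 21))*(-308 - 205) = (351 + 60)*(-513) = 411*(-513) = -210843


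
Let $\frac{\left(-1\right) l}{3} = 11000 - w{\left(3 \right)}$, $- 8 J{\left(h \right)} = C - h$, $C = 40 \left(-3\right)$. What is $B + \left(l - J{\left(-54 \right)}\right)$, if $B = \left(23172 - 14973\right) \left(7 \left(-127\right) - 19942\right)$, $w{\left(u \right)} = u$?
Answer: $- \frac{683305473}{4} \approx -1.7083 \cdot 10^{8}$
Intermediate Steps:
$C = -120$
$J{\left(h \right)} = 15 + \frac{h}{8}$ ($J{\left(h \right)} = - \frac{-120 - h}{8} = 15 + \frac{h}{8}$)
$B = -170793369$ ($B = 8199 \left(-889 - 19942\right) = 8199 \left(-20831\right) = -170793369$)
$l = -32991$ ($l = - 3 \left(11000 - 3\right) = \left(-3\right) 10997 = -32991$)
$B + \left(l - J{\left(-54 \right)}\right) = -170793369 - \left(33006 - \frac{27}{4}\right) = -170793369 - \frac{131997}{4} = - \frac{683305473}{4}$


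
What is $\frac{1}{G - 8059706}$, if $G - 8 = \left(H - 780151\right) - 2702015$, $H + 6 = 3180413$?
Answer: $- \frac{1}{8361457} \approx -1.196 \cdot 10^{-7}$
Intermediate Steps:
$H = 3180407$ ($H = -6 + 3180413 = 3180407$)
$G = -301751$ ($G = 8 + \left(\left(3180407 - 780151\right) - 2702015\right) = 8 + \left(2400256 - 2702015\right) = 8 - 301759 = -301751$)
$\frac{1}{G - 8059706} = \frac{1}{-301751 - 8059706} = \frac{1}{-8361457} = - \frac{1}{8361457}$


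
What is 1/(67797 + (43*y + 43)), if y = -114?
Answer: 1/62938 ≈ 1.5889e-5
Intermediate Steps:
1/(67797 + (43*y + 43)) = 1/(67797 + (43*(-114) + 43)) = 1/(67797 + (-4902 + 43)) = 1/(67797 - 4859) = 1/62938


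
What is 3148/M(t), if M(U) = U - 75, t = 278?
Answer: 3148/203 ≈ 15.507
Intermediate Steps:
M(U) = -75 + U
3148/M(t) = 3148/(-75 + 278) = 3148/203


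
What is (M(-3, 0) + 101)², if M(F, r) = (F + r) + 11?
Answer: 11881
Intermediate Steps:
M(F, r) = 11 + F + r
(M(-3, 0) + 101)² = ((11 - 3 + 0) + 101)² = (8 + 101)² = 109² = 11881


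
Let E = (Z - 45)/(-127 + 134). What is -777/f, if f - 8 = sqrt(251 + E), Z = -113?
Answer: 43512/1151 - 777*sqrt(11193)/1151 ≈ -33.616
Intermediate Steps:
E = -158/7 (E = (-113 - 45)/(-127 + 134) = -158/7 ≈ -22.571)
f = 8 + sqrt(11193)/7 (f = 8 + sqrt(251 - 158/7) = 8 + sqrt(1599/7) = 8 + sqrt(11193)/7 ≈ 23.114)
-777/f = -777/(8 + sqrt(11193)/7)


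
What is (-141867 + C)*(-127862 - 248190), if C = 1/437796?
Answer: 5839035096780703/109449 ≈ 5.3349e+10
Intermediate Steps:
C = 1/437796 ≈ 2.2842e-6
(-141867 + C)*(-127862 - 248190) = (-141867 + 1/437796)*(-127862 - 248190) = -62108805131/437796*(-376052) = 5839035096780703/109449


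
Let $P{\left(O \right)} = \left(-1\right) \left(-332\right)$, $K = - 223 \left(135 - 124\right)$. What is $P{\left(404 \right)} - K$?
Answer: $2785$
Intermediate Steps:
$K = -2453$ ($K = \left(-223\right) 11 = -2453$)
$P{\left(O \right)} = 332$
$P{\left(404 \right)} - K = 332 - -2453 = 332 + 2453 = 2785$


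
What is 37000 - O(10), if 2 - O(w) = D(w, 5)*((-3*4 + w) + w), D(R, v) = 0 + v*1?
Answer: 37038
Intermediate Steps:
D(R, v) = v (D(R, v) = 0 + v = v)
O(w) = 62 - 10*w (O(w) = 2 - 5*((-3*4 + w) + w) = 2 - 5*((-12 + w) + w) = 2 - 5*(-12 + 2*w) = 2 - (-60 + 10*w) = 2 + (60 - 10*w) = 62 - 10*w)
37000 - O(10) = 37000 - (62 - 10*10) = 37000 - (62 - 100) = 37000 - 1*(-38) = 37000 + 38 = 37038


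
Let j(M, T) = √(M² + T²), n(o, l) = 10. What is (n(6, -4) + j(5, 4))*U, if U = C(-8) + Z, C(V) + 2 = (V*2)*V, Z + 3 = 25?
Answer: 1480 + 148*√41 ≈ 2427.7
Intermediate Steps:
Z = 22 (Z = -3 + 25 = 22)
C(V) = -2 + 2*V² (C(V) = -2 + (V*2)*V = -2 + (2*V)*V = -2 + 2*V²)
U = 148 (U = (-2 + 2*(-8)²) + 22 = (-2 + 2*64) + 22 = (-2 + 128) + 22 = 126 + 22 = 148)
(n(6, -4) + j(5, 4))*U = (10 + √(5² + 4²))*148 = (10 + √(25 + 16))*148 = (10 + √41)*148 = 1480 + 148*√41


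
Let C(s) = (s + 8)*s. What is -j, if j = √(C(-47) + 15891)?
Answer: -2*√4431 ≈ -133.13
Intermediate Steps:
C(s) = s*(8 + s) (C(s) = (8 + s)*s = s*(8 + s))
j = 2*√4431 (j = √(-47*(8 - 47) + 15891) = √(-47*(-39) + 15891) = √(1833 + 15891) = √17724 = 2*√4431 ≈ 133.13)
-j = -2*√4431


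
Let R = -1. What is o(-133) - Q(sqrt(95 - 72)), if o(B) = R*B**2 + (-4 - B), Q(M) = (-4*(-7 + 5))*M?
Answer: -17560 - 8*sqrt(23) ≈ -17598.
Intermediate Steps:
Q(M) = 8*M (Q(M) = (-4*(-2))*M = 8*M)
o(B) = -4 - B - B**2 (o(B) = -B**2 + (-4 - B) = -4 - B - B**2)
o(-133) - Q(sqrt(95 - 72)) = (-4 - 1*(-133) - 1*(-133)**2) - 8*sqrt(95 - 72) = (-4 + 133 - 1*17689) - 8*sqrt(23) = (-4 + 133 - 17689) - 8*sqrt(23) = -17560 - 8*sqrt(23)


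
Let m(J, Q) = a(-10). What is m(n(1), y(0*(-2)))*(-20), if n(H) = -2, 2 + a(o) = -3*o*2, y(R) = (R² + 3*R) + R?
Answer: -1160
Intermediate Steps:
y(R) = R² + 4*R
a(o) = -2 - 6*o (a(o) = -2 - 3*o*2 = -2 - 6*o)
m(J, Q) = 58 (m(J, Q) = -2 - 6*(-10) = -2 + 60 = 58)
m(n(1), y(0*(-2)))*(-20) = 58*(-20) = -1160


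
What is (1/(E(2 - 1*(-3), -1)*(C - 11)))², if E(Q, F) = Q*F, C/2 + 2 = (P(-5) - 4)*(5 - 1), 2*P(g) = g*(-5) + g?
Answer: 1/27225 ≈ 3.6731e-5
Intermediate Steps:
P(g) = -2*g (P(g) = (g*(-5) + g)/2 = (-5*g + g)/2 = (-4*g)/2 = -2*g)
C = 44 (C = -4 + 2*((-2*(-5) - 4)*(5 - 1)) = -4 + 2*((10 - 4)*4) = -4 + 2*(6*4) = -4 + 2*24 = -4 + 48 = 44)
E(Q, F) = F*Q
(1/(E(2 - 1*(-3), -1)*(C - 11)))² = (1/((-(2 - 1*(-3)))*(44 - 11)))² = (1/(-(2 + 3)*33))² = (1/(-1*5*33))² = (1/(-5*33))² = (1/(-165))² = (-1/165)² = 1/27225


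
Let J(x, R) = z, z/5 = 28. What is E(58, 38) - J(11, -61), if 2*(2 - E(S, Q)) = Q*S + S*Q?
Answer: -2342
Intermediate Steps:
E(S, Q) = 2 - Q*S (E(S, Q) = 2 - (Q*S + S*Q)/2 = 2 - (Q*S + Q*S)/2 = 2 - Q*S)
z = 140 (z = 5*28 = 140)
J(x, R) = 140
E(58, 38) - J(11, -61) = (2 - 1*38*58) - 1*140 = (2 - 2204) - 140 = -2202 - 140 = -2342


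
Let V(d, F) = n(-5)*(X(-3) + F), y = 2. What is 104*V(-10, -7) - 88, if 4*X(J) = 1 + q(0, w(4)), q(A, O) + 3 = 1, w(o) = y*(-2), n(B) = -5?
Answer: 3682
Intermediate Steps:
w(o) = -4 (w(o) = 2*(-2) = -4)
q(A, O) = -2 (q(A, O) = -3 + 1 = -2)
X(J) = -¼ (X(J) = (1 - 2)/4 = (¼)*(-1) = -¼)
V(d, F) = 5/4 - 5*F (V(d, F) = -5*(-¼ + F) = 5/4 - 5*F)
104*V(-10, -7) - 88 = 104*(5/4 - 5*(-7)) - 88 = 104*(5/4 + 35) - 88 = 104*(145/4) - 88 = 3770 - 88 = 3682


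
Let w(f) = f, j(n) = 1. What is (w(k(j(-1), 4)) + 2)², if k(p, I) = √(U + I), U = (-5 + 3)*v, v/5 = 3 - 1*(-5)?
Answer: -72 + 8*I*√19 ≈ -72.0 + 34.871*I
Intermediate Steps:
v = 40 (v = 5*(3 - 1*(-5)) = 5*(3 + 5) = 5*8 = 40)
U = -80 (U = (-5 + 3)*40 = -2*40 = -80)
k(p, I) = √(-80 + I)
(w(k(j(-1), 4)) + 2)² = (√(-80 + 4) + 2)² = (√(-76) + 2)² = (2*I*√19 + 2)² = (2 + 2*I*√19)²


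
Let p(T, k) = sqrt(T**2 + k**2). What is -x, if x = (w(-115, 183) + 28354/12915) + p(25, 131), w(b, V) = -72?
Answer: 901526/12915 - sqrt(17786) ≈ -63.560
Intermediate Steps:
x = -901526/12915 + sqrt(17786) (x = (-72 + 28354/12915) + sqrt(25**2 + 131**2) = (-72 + 28354*(1/12915)) + sqrt(625 + 17161) = (-72 + 28354/12915) + sqrt(17786) = -901526/12915 + sqrt(17786) ≈ 63.560)
-x = -(-901526/12915 + sqrt(17786)) = 901526/12915 - sqrt(17786)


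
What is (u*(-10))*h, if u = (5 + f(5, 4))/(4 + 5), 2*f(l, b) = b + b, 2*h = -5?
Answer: 25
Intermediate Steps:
h = -5/2 (h = (1/2)*(-5) = -5/2 ≈ -2.5000)
f(l, b) = b (f(l, b) = (b + b)/2 = (2*b)/2 = b)
u = 1 (u = (5 + 4)/(4 + 5) = 9/9 = 9*(1/9) = 1)
(u*(-10))*h = (1*(-10))*(-5/2) = -10*(-5/2) = 25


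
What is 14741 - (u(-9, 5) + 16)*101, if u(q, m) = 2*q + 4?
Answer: 14539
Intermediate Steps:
u(q, m) = 4 + 2*q
14741 - (u(-9, 5) + 16)*101 = 14741 - ((4 + 2*(-9)) + 16)*101 = 14741 - ((4 - 18) + 16)*101 = 14741 - (-14 + 16)*101 = 14741 - 2*101 = 14741 - 1*202 = 14741 - 202 = 14539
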